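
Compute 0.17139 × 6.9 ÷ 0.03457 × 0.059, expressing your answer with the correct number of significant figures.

0.17139 × 6.9 ÷ 0.03457 × 0.059 = 2.01830688458…
Multiplication/division keeps the fewest significant figures: 0.17139 → 5 s.f., 6.9 → 2 s.f., 0.03457 → 4 s.f., 0.059 → 2 s.f.; limit is 2.
Rounded to 2 significant figures: 2.0.

2.0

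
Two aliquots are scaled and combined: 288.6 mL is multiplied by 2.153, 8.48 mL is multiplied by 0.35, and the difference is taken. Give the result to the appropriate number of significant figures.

618.4 mL

288.6 × 2.153 = 621.3558 → 621.4 mL (4 s.f., last digit at the 10^-1 place).
8.48 × 0.35 = 2.968 → 3.0 mL (2 s.f., last digit at the 10^-1 place).
Difference: 618.3878 mL; keep the coarser place, 10^-1.
Result: 618.4 mL.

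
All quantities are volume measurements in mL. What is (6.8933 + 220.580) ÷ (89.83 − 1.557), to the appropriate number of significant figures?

2.577

6.8933 + 220.580 = 227.4733, limited to 3 d.p. → 6 s.f.; 89.83 − 1.557 = 88.273, limited to 2 d.p. → 4 s.f.
Carrying full precision, 227.4733 ÷ 88.273 = 2.57692952545…; keep min(6, 4) = 4 s.f.
Rounded to 4 significant figures: 2.577.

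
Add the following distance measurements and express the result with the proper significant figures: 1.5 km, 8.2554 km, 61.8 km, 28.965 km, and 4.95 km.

1.5 km + 8.2554 km + 61.8 km + 28.965 km + 4.95 km = 105.4704 km.
Addition/subtraction keeps the fewest decimal places: 1.5 → 1 decimal place, 8.2554 → 4 decimal places, 61.8 → 1 decimal place, 28.965 → 3 decimal places, 4.95 → 2 decimal places; limit is 1.
Rounded to 1 decimal place: 1.055 × 10^2 km.

1.055 × 10^2 km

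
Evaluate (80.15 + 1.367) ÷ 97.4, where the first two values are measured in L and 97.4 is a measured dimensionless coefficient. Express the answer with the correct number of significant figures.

80.15 L + 1.367 L = 81.517 L; the sum is limited to 2 decimal places (4 s.f.).
Carrying full precision, 81.517 ÷ 97.4 = 0.836930184805… L; 97.4 has 3 s.f., so the result keeps min(4, 3) = 3 s.f.
Rounded to 3 significant figures: 0.837 L.

0.837 L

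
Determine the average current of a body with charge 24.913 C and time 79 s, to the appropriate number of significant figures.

3.2 × 10^-1 A

average current = 24.913 C ÷ 79 s = 0.31535443038… A.
24.913 has 5 significant figures; 79 has 2.
Division/multiplication keeps the fewest: 2 significant figures.
Rounded: 3.2 × 10^-1 A.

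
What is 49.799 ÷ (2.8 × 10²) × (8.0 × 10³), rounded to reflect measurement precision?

1.4 × 10³

49.799 ÷ (2.8 × 10²) × (8.0 × 10³) = 1422.82857143…
Multiplication/division keeps the fewest significant figures: 49.799 → 5 s.f., 2.8 × 10² → 2 s.f., 8.0 × 10³ → 2 s.f.; limit is 2.
Rounded to 2 significant figures: 1.4 × 10³.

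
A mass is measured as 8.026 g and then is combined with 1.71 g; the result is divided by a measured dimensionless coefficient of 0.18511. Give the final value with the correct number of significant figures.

52.6 g

8.026 g + 1.71 g = 9.736 g; the sum is limited to 2 decimal places (3 s.f.).
Carrying full precision, 9.736 ÷ 0.18511 = 52.5957538761… g; 0.18511 has 5 s.f., so the result keeps min(3, 5) = 3 s.f.
Rounded to 3 significant figures: 52.6 g.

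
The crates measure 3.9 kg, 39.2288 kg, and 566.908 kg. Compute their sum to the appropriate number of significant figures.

3.9 kg + 39.2288 kg + 566.908 kg = 610.0368 kg.
Addition/subtraction keeps the fewest decimal places: 3.9 → 1 decimal place, 39.2288 → 4 decimal places, 566.908 → 3 decimal places; limit is 1.
Rounded to 1 decimal place: 610.0 kg.

610.0 kg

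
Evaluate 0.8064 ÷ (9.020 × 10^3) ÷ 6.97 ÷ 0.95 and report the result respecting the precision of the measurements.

0.8064 ÷ (9.020 × 10^3) ÷ 6.97 ÷ 0.95 = 0.0000135016733938…
Multiplication/division keeps the fewest significant figures: 0.8064 → 4 s.f., 9.020 × 10^3 → 4 s.f., 6.97 → 3 s.f., 0.95 → 2 s.f.; limit is 2.
Rounded to 2 significant figures: 1.4 × 10^-5.

1.4 × 10^-5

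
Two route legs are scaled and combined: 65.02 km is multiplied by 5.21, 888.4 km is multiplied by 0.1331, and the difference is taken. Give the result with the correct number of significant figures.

221 km

65.02 × 5.21 = 338.7542 → 339 km (3 s.f., last digit at the 10^0 place).
888.4 × 0.1331 = 118.24604 → 1.182 × 10² km (4 s.f., last digit at the 10^-1 place).
Difference: 220.50816 km; keep the coarser place, 10^0.
Result: 221 km.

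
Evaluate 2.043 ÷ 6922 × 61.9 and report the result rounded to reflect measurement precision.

2.043 ÷ 6922 × 61.9 = 0.0182695319272…
Multiplication/division keeps the fewest significant figures: 2.043 → 4 s.f., 6922 → 4 s.f., 61.9 → 3 s.f.; limit is 3.
Rounded to 3 significant figures: 0.0183.

0.0183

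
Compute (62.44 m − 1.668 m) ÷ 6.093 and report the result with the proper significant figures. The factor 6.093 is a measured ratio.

62.44 m − 1.668 m = 60.772 m; the difference is limited to 2 decimal places (4 s.f.).
Carrying full precision, 60.772 ÷ 6.093 = 9.97406860332… m; 6.093 has 4 s.f., so the result keeps min(4, 4) = 4 s.f.
Rounded to 4 significant figures: 9.974 m.

9.974 m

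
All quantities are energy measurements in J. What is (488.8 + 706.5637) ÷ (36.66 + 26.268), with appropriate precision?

488.8 + 706.5637 = 1195.3637, limited to 1 d.p. → 5 s.f.; 36.66 + 26.268 = 62.928, limited to 2 d.p. → 4 s.f.
Carrying full precision, 1195.3637 ÷ 62.928 = 18.9957363972…; keep min(5, 4) = 4 s.f.
Rounded to 4 significant figures: 19.00.

19.00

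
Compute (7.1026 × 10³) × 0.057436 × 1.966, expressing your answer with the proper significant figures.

802.0

(7.1026 × 10³) × 0.057436 × 1.966 = 802.019739458…
Multiplication/division keeps the fewest significant figures: 7.1026 × 10³ → 5 s.f., 0.057436 → 5 s.f., 1.966 → 4 s.f.; limit is 4.
Rounded to 4 significant figures: 802.0.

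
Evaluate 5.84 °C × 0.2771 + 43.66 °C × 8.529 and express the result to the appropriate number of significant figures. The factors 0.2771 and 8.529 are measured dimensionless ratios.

5.84 × 0.2771 = 1.618264 → 1.62 °C (3 s.f., last digit at the 10^-2 place).
43.66 × 8.529 = 372.37614 → 372.4 °C (4 s.f., last digit at the 10^-1 place).
Sum: 373.994404 °C; keep the coarser place, 10^-1.
Result: 374.0 °C.

374.0 °C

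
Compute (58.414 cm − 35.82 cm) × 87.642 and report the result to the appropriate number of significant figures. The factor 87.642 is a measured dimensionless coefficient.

1.980 × 10^3 cm

58.414 cm − 35.82 cm = 22.594 cm; the difference is limited to 2 decimal places (4 s.f.).
Carrying full precision, 22.594 × 87.642 = 1980.183348 cm; 87.642 has 5 s.f., so the result keeps min(4, 5) = 4 s.f.
Rounded to 4 significant figures: 1.980 × 10^3 cm.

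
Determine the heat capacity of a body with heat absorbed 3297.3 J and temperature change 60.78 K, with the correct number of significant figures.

heat capacity = 3297.3 J ÷ 60.78 K = 54.2497532083… J/K.
3297.3 has 5 significant figures; 60.78 has 4.
Division/multiplication keeps the fewest: 4 significant figures.
Rounded: 54.25 J/K.

54.25 J/K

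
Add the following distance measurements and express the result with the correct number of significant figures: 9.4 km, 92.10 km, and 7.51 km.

9.4 km + 92.10 km + 7.51 km = 109.01 km.
Addition/subtraction keeps the fewest decimal places: 9.4 → 1 decimal place, 92.10 → 2 decimal places, 7.51 → 2 decimal places; limit is 1.
Rounded to 1 decimal place: 109.0 km.

109.0 km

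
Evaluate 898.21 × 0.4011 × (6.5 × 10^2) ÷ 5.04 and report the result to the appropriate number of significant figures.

898.21 × 0.4011 × (6.5 × 10^2) ÷ 5.04 = 46463.6547917…
Multiplication/division keeps the fewest significant figures: 898.21 → 5 s.f., 0.4011 → 4 s.f., 6.5 × 10^2 → 2 s.f., 5.04 → 3 s.f.; limit is 2.
Rounded to 2 significant figures: 4.6 × 10^4.

4.6 × 10^4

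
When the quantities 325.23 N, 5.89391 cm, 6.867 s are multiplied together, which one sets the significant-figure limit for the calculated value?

6.867 s

325.23 N → 5 s.f.; 5.89391 cm → 6 s.f.; 6.867 s → 4 s.f.
The fewest is 4 significant figures, from 6.867 s.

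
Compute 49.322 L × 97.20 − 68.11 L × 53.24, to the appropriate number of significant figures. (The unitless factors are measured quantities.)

1168 L

49.322 × 97.20 = 4794.0984 → 4794 L (4 s.f., last digit at the 10^0 place).
68.11 × 53.24 = 3626.1764 → 3626 L (4 s.f., last digit at the 10^0 place).
Difference: 1167.922 L; keep the coarser place, 10^0.
Result: 1168 L.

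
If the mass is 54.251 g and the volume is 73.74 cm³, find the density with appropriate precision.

0.7357 g/cm³

density = 54.251 g ÷ 73.74 cm³ = 0.73570653648… g/cm³.
54.251 has 5 significant figures; 73.74 has 4.
Division/multiplication keeps the fewest: 4 significant figures.
Rounded: 0.7357 g/cm³.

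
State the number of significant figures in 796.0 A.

796.0: trailing zeros after a decimal point are significant.

4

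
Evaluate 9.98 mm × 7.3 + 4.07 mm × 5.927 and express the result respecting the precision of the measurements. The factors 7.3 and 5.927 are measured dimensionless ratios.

97 mm

9.98 × 7.3 = 72.854 → 73 mm (2 s.f., last digit at the 10^0 place).
4.07 × 5.927 = 24.12289 → 24.1 mm (3 s.f., last digit at the 10^-1 place).
Sum: 96.97689 mm; keep the coarser place, 10^0.
Result: 97 mm.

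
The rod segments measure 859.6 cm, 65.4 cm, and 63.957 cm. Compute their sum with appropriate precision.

989.0 cm

859.6 cm + 65.4 cm + 63.957 cm = 988.957 cm.
Addition/subtraction keeps the fewest decimal places: 859.6 → 1 decimal place, 65.4 → 1 decimal place, 63.957 → 3 decimal places; limit is 1.
Rounded to 1 decimal place: 989.0 cm.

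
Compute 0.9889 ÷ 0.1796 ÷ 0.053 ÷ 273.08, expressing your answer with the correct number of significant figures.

0.9889 ÷ 0.1796 ÷ 0.053 ÷ 273.08 = 0.380434838475…
Multiplication/division keeps the fewest significant figures: 0.9889 → 4 s.f., 0.1796 → 4 s.f., 0.053 → 2 s.f., 273.08 → 5 s.f.; limit is 2.
Rounded to 2 significant figures: 0.38.

0.38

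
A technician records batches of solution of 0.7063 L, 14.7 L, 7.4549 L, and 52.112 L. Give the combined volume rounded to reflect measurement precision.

0.7063 L + 14.7 L + 7.4549 L + 52.112 L = 74.9732 L.
Addition/subtraction keeps the fewest decimal places: 0.7063 → 4 decimal places, 14.7 → 1 decimal place, 7.4549 → 4 decimal places, 52.112 → 3 decimal places; limit is 1.
Rounded to 1 decimal place: 75.0 L.

75.0 L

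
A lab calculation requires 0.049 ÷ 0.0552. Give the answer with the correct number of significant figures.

0.049 ÷ 0.0552 = 0.88768115942…
Multiplication/division keeps the fewest significant figures: 0.049 → 2 s.f., 0.0552 → 3 s.f.; limit is 2.
Rounded to 2 significant figures: 0.89.

0.89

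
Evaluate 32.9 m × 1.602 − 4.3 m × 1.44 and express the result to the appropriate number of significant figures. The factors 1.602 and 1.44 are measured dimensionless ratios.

46.5 m

32.9 × 1.602 = 52.7058 → 52.7 m (3 s.f., last digit at the 10^-1 place).
4.3 × 1.44 = 6.192 → 6.2 m (2 s.f., last digit at the 10^-1 place).
Difference: 46.5138 m; keep the coarser place, 10^-1.
Result: 46.5 m.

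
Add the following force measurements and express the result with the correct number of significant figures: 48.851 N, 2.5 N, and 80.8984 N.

132.2 N

48.851 N + 2.5 N + 80.8984 N = 132.2494 N.
Addition/subtraction keeps the fewest decimal places: 48.851 → 3 decimal places, 2.5 → 1 decimal place, 80.8984 → 4 decimal places; limit is 1.
Rounded to 1 decimal place: 132.2 N.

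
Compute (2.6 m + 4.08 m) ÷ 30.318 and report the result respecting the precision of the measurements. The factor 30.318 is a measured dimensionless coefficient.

2.6 m + 4.08 m = 6.68 m; the sum is limited to 1 decimal place (2 s.f.).
Carrying full precision, 6.68 ÷ 30.318 = 0.220331156409… m; 30.318 has 5 s.f., so the result keeps min(2, 5) = 2 s.f.
Rounded to 2 significant figures: 0.22 m.

0.22 m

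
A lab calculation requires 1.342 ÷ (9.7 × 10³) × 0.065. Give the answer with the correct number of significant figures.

1.342 ÷ (9.7 × 10³) × 0.065 = 0.00000899278350515…
Multiplication/division keeps the fewest significant figures: 1.342 → 4 s.f., 9.7 × 10³ → 2 s.f., 0.065 → 2 s.f.; limit is 2.
Rounded to 2 significant figures: 9.0 × 10⁻⁶.

9.0 × 10⁻⁶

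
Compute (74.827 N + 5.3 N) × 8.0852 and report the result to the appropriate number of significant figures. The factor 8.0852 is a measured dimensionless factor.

74.827 N + 5.3 N = 80.127 N; the sum is limited to 1 decimal place (3 s.f.).
Carrying full precision, 80.127 × 8.0852 = 647.8428204 N; 8.0852 has 5 s.f., so the result keeps min(3, 5) = 3 s.f.
Rounded to 3 significant figures: 6.48 × 10^2 N.

6.48 × 10^2 N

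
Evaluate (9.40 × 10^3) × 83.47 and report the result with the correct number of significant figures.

7.85 × 10^5

(9.40 × 10^3) × 83.47 = 784618
Multiplication/division keeps the fewest significant figures: 9.40 × 10^3 → 3 s.f., 83.47 → 4 s.f.; limit is 3.
Rounded to 3 significant figures: 7.85 × 10^5.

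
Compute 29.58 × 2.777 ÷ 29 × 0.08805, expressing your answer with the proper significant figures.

29.58 × 2.777 ÷ 29 × 0.08805 = 0.249405147
Multiplication/division keeps the fewest significant figures: 29.58 → 4 s.f., 2.777 → 4 s.f., 29 → 2 s.f., 0.08805 → 4 s.f.; limit is 2.
Rounded to 2 significant figures: 2.5 × 10^-1.

2.5 × 10^-1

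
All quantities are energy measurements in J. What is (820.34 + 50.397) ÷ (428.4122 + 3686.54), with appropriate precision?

820.34 + 50.397 = 870.737, limited to 2 d.p. → 5 s.f.; 428.4122 + 3686.54 = 4114.9522, limited to 2 d.p. → 6 s.f.
Carrying full precision, 870.737 ÷ 4114.9522 = 0.211603187031…; keep min(5, 6) = 5 s.f.
Rounded to 5 significant figures: 0.21160.

0.21160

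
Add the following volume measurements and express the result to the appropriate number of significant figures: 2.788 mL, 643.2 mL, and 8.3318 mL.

6.543 × 10² mL

2.788 mL + 643.2 mL + 8.3318 mL = 654.3198 mL.
Addition/subtraction keeps the fewest decimal places: 2.788 → 3 decimal places, 643.2 → 1 decimal place, 8.3318 → 4 decimal places; limit is 1.
Rounded to 1 decimal place: 6.543 × 10² mL.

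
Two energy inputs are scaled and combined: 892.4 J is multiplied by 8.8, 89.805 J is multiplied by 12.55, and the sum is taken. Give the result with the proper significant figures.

892.4 × 8.8 = 7853.12 → 7.9 × 10^3 J (2 s.f., last digit at the 10^2 place).
89.805 × 12.55 = 1127.05275 → 1127 J (4 s.f., last digit at the 10^0 place).
Sum: 8980.17275 J; keep the coarser place, 10^2.
Result: 9.0 × 10^3 J.

9.0 × 10^3 J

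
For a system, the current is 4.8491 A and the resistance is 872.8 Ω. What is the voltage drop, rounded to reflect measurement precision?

4.232 × 10³ V

voltage drop = 4.8491 A × 872.8 Ω = 4232.29448 V.
4.8491 has 5 significant figures; 872.8 has 4.
Division/multiplication keeps the fewest: 4 significant figures.
Rounded: 4.232 × 10³ V.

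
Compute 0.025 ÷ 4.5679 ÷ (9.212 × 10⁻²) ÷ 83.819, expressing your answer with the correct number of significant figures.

0.025 ÷ 4.5679 ÷ (9.212 × 10⁻²) ÷ 83.819 = 0.000708805398096…
Multiplication/division keeps the fewest significant figures: 0.025 → 2 s.f., 4.5679 → 5 s.f., 9.212 × 10⁻² → 4 s.f., 83.819 → 5 s.f.; limit is 2.
Rounded to 2 significant figures: 7.1 × 10⁻⁴.

7.1 × 10⁻⁴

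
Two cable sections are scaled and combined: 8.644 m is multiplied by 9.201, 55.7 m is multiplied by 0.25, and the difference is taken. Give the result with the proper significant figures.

8.644 × 9.201 = 79.533444 → 79.53 m (4 s.f., last digit at the 10^-2 place).
55.7 × 0.25 = 13.925 → 14 m (2 s.f., last digit at the 10^0 place).
Difference: 65.608444 m; keep the coarser place, 10^0.
Result: 66 m.

66 m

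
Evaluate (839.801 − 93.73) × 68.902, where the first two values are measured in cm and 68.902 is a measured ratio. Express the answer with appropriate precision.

51406 cm

839.801 cm − 93.73 cm = 746.071 cm; the difference is limited to 2 decimal places (5 s.f.).
Carrying full precision, 746.071 × 68.902 = 51405.784042 cm; 68.902 has 5 s.f., so the result keeps min(5, 5) = 5 s.f.
Rounded to 5 significant figures: 51406 cm.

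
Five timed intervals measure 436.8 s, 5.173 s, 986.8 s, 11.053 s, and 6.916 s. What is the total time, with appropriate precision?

436.8 s + 5.173 s + 986.8 s + 11.053 s + 6.916 s = 1446.742 s.
Addition/subtraction keeps the fewest decimal places: 436.8 → 1 decimal place, 5.173 → 3 decimal places, 986.8 → 1 decimal place, 11.053 → 3 decimal places, 6.916 → 3 decimal places; limit is 1.
Rounded to 1 decimal place: 1446.7 s.

1446.7 s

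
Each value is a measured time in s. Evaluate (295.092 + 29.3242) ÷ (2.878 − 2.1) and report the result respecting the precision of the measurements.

295.092 + 29.3242 = 324.4162, limited to 3 d.p. → 6 s.f.; 2.878 − 2.1 = 0.778, limited to 1 d.p. → 1 s.f.
Carrying full precision, 324.4162 ÷ 0.778 = 416.987403599…; keep min(6, 1) = 1 s.f.
Rounded to 1 significant figure: 4 × 10².

4 × 10²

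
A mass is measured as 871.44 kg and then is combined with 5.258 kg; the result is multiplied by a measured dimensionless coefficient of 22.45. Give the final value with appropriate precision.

871.44 kg + 5.258 kg = 876.698 kg; the sum is limited to 2 decimal places (5 s.f.).
Carrying full precision, 876.698 × 22.45 = 19681.8701 kg; 22.45 has 4 s.f., so the result keeps min(5, 4) = 4 s.f.
Rounded to 4 significant figures: 1.968 × 10⁴ kg.

1.968 × 10⁴ kg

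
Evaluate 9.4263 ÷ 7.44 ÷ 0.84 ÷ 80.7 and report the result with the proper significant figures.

0.019

9.4263 ÷ 7.44 ÷ 0.84 ÷ 80.7 = 0.018690266809…
Multiplication/division keeps the fewest significant figures: 9.4263 → 5 s.f., 7.44 → 3 s.f., 0.84 → 2 s.f., 80.7 → 3 s.f.; limit is 2.
Rounded to 2 significant figures: 0.019.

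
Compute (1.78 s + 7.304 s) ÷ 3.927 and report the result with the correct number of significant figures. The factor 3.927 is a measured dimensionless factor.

1.78 s + 7.304 s = 9.084 s; the sum is limited to 2 decimal places (3 s.f.).
Carrying full precision, 9.084 ÷ 3.927 = 2.31321619557… s; 3.927 has 4 s.f., so the result keeps min(3, 4) = 3 s.f.
Rounded to 3 significant figures: 2.31 s.

2.31 s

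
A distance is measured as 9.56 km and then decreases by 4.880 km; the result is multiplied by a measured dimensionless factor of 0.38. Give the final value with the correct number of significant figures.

1.8 km

9.56 km − 4.880 km = 4.680 km; the difference is limited to 2 decimal places (3 s.f.).
Carrying full precision, 4.680 × 0.38 = 1.7784 km; 0.38 has 2 s.f., so the result keeps min(3, 2) = 2 s.f.
Rounded to 2 significant figures: 1.8 km.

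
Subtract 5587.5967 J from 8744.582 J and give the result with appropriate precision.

8744.582 J − 5587.5967 J = 3156.9853 J.
Addition/subtraction keeps the fewest decimal places: 8744.582 → 3 decimal places, 5587.5967 → 4 decimal places; limit is 3.
Rounded to 3 decimal places: 3156.985 J.

3156.985 J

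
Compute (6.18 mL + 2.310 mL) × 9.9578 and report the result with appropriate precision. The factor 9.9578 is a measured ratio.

6.18 mL + 2.310 mL = 8.490 mL; the sum is limited to 2 decimal places (3 s.f.).
Carrying full precision, 8.490 × 9.9578 = 84.541722 mL; 9.9578 has 5 s.f., so the result keeps min(3, 5) = 3 s.f.
Rounded to 3 significant figures: 84.5 mL.

84.5 mL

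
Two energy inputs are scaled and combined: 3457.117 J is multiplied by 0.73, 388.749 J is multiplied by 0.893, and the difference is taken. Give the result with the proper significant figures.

3457.117 × 0.73 = 2523.69541 → 2.5 × 10^3 J (2 s.f., last digit at the 10^2 place).
388.749 × 0.893 = 347.152857 → 347 J (3 s.f., last digit at the 10^0 place).
Difference: 2176.542553 J; keep the coarser place, 10^2.
Result: 2.2 × 10^3 J.

2.2 × 10^3 J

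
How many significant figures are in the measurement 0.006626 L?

0.006626: leading zeros are not significant.

4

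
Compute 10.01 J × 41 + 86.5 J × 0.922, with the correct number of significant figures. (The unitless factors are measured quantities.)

10.01 × 41 = 410.41 → 4.1 × 10² J (2 s.f., last digit at the 10^1 place).
86.5 × 0.922 = 79.753 → 79.8 J (3 s.f., last digit at the 10^-1 place).
Sum: 490.163 J; keep the coarser place, 10^1.
Result: 4.9 × 10² J.

4.9 × 10² J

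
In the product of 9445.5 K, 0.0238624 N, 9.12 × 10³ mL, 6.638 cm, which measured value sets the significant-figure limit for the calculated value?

9445.5 K → 5 s.f.; 0.0238624 N → 6 s.f.; 9.12 × 10³ mL → 3 s.f.; 6.638 cm → 4 s.f.
The fewest is 3 significant figures, from 9.12 × 10³ mL.

9.12 × 10³ mL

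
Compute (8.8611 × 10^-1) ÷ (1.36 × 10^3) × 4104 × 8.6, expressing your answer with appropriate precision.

(8.8611 × 10^-1) ÷ (1.36 × 10^3) × 4104 × 8.6 = 22.9961182235…
Multiplication/division keeps the fewest significant figures: 8.8611 × 10^-1 → 5 s.f., 1.36 × 10^3 → 3 s.f., 4104 → 4 s.f., 8.6 → 2 s.f.; limit is 2.
Rounded to 2 significant figures: 23.

23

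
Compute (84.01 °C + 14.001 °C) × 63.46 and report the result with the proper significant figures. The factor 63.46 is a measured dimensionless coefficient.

84.01 °C + 14.001 °C = 98.011 °C; the sum is limited to 2 decimal places (4 s.f.).
Carrying full precision, 98.011 × 63.46 = 6219.77806 °C; 63.46 has 4 s.f., so the result keeps min(4, 4) = 4 s.f.
Rounded to 4 significant figures: 6.220 × 10^3 °C.

6.220 × 10^3 °C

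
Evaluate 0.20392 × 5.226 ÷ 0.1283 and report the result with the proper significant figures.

8.306

0.20392 × 5.226 ÷ 0.1283 = 8.30620358535…
Multiplication/division keeps the fewest significant figures: 0.20392 → 5 s.f., 5.226 → 4 s.f., 0.1283 → 4 s.f.; limit is 4.
Rounded to 4 significant figures: 8.306.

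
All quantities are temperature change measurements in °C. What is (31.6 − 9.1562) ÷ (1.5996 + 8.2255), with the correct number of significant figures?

2.28

31.6 − 9.1562 = 22.4438, limited to 1 d.p. → 3 s.f.; 1.5996 + 8.2255 = 9.8251, limited to 4 d.p. → 5 s.f.
Carrying full precision, 22.4438 ÷ 9.8251 = 2.28433298389…; keep min(3, 5) = 3 s.f.
Rounded to 3 significant figures: 2.28.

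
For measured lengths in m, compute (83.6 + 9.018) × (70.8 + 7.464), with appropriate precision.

7.25 × 10³ m²

83.6 + 9.018 = 92.618, limited to 1 d.p. → 3 s.f.; 70.8 + 7.464 = 78.264, limited to 1 d.p. → 3 s.f.
Carrying full precision, 92.618 × 78.264 = 7248.655152; keep min(3, 3) = 3 s.f.
Rounded to 3 significant figures: 7.25 × 10³ m².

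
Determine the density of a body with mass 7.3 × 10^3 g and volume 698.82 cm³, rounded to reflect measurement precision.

1.0 × 10^1 g/cm³

density = 7.3 × 10^3 g ÷ 698.82 cm³ = 10.4461807046… g/cm³.
7.3 × 10^3 has 2 significant figures; 698.82 has 5.
Division/multiplication keeps the fewest: 2 significant figures.
Rounded: 1.0 × 10^1 g/cm³.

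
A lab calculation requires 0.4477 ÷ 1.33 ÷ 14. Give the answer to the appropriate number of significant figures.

0.024

0.4477 ÷ 1.33 ÷ 14 = 0.0240440386681…
Multiplication/division keeps the fewest significant figures: 0.4477 → 4 s.f., 1.33 → 3 s.f., 14 → 2 s.f.; limit is 2.
Rounded to 2 significant figures: 0.024.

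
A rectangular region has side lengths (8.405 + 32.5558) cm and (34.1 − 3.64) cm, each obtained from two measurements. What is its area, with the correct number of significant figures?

8.405 + 32.5558 = 40.9608, limited to 3 d.p. → 5 s.f.; 34.1 − 3.64 = 30.46, limited to 1 d.p. → 3 s.f.
Carrying full precision, 40.9608 × 30.46 = 1247.665968; keep min(5, 3) = 3 s.f.
Rounded to 3 significant figures: 1.25 × 10³ cm².

1.25 × 10³ cm²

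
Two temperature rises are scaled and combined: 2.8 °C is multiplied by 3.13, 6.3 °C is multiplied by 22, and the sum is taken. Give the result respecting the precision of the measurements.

2.8 × 3.13 = 8.764 → 8.8 °C (2 s.f., last digit at the 10^-1 place).
6.3 × 22 = 138.6 → 1.4 × 10² °C (2 s.f., last digit at the 10^1 place).
Sum: 147.364 °C; keep the coarser place, 10^1.
Result: 1.5 × 10² °C.

1.5 × 10² °C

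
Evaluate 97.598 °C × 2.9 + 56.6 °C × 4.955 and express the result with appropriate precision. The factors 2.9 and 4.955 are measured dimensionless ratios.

97.598 × 2.9 = 283.0342 → 2.8 × 10^2 °C (2 s.f., last digit at the 10^1 place).
56.6 × 4.955 = 280.453 → 2.80 × 10^2 °C (3 s.f., last digit at the 10^0 place).
Sum: 563.4872 °C; keep the coarser place, 10^1.
Result: 5.6 × 10^2 °C.

5.6 × 10^2 °C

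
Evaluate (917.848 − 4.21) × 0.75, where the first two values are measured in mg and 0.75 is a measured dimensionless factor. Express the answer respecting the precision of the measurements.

6.9 × 10² mg

917.848 mg − 4.21 mg = 913.638 mg; the difference is limited to 2 decimal places (5 s.f.).
Carrying full precision, 913.638 × 0.75 = 685.2285 mg; 0.75 has 2 s.f., so the result keeps min(5, 2) = 2 s.f.
Rounded to 2 significant figures: 6.9 × 10² mg.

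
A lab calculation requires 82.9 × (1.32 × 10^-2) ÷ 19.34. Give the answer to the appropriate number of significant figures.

5.66 × 10^-2

82.9 × (1.32 × 10^-2) ÷ 19.34 = 0.0565811789038…
Multiplication/division keeps the fewest significant figures: 82.9 → 3 s.f., 1.32 × 10^-2 → 3 s.f., 19.34 → 4 s.f.; limit is 3.
Rounded to 3 significant figures: 5.66 × 10^-2.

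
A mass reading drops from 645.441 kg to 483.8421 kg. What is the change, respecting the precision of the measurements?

161.599 kg

645.441 kg − 483.8421 kg = 161.5989 kg.
Addition/subtraction keeps the fewest decimal places: 645.441 → 3 decimal places, 483.8421 → 4 decimal places; limit is 3.
Rounded to 3 decimal places: 161.599 kg.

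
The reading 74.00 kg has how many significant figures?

74.00: trailing zeros after a decimal point are significant.

4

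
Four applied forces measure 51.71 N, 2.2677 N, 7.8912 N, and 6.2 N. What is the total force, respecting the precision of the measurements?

51.71 N + 2.2677 N + 7.8912 N + 6.2 N = 68.0689 N.
Addition/subtraction keeps the fewest decimal places: 51.71 → 2 decimal places, 2.2677 → 4 decimal places, 7.8912 → 4 decimal places, 6.2 → 1 decimal place; limit is 1.
Rounded to 1 decimal place: 68.1 N.

68.1 N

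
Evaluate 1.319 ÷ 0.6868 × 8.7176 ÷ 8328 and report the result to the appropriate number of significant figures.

1.319 ÷ 0.6868 × 8.7176 ÷ 8328 = 0.0020103456311…
Multiplication/division keeps the fewest significant figures: 1.319 → 4 s.f., 0.6868 → 4 s.f., 8.7176 → 5 s.f., 8328 → 4 s.f.; limit is 4.
Rounded to 4 significant figures: 2.010 × 10^-3.

2.010 × 10^-3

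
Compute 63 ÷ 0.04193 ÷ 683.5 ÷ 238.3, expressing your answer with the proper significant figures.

63 ÷ 0.04193 ÷ 683.5 ÷ 238.3 = 0.00922471857701…
Multiplication/division keeps the fewest significant figures: 63 → 2 s.f., 0.04193 → 4 s.f., 683.5 → 4 s.f., 238.3 → 4 s.f.; limit is 2.
Rounded to 2 significant figures: 0.0092.

0.0092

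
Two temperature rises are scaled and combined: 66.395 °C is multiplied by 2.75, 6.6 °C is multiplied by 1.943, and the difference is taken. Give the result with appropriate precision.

66.395 × 2.75 = 182.58625 → 183 °C (3 s.f., last digit at the 10^0 place).
6.6 × 1.943 = 12.8238 → 13 °C (2 s.f., last digit at the 10^0 place).
Difference: 169.76245 °C; keep the coarser place, 10^0.
Result: 170. °C.

170. °C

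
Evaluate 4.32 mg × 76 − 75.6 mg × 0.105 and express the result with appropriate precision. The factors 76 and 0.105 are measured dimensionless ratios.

4.32 × 76 = 328.32 → 3.3 × 10² mg (2 s.f., last digit at the 10^1 place).
75.6 × 0.105 = 7.938 → 7.94 mg (3 s.f., last digit at the 10^-2 place).
Difference: 320.382 mg; keep the coarser place, 10^1.
Result: 3.2 × 10² mg.

3.2 × 10² mg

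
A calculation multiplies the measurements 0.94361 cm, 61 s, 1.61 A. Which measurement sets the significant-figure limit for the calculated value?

61 s

0.94361 cm → 5 s.f.; 61 s → 2 s.f.; 1.61 A → 3 s.f.
The fewest is 2 significant figures, from 61 s.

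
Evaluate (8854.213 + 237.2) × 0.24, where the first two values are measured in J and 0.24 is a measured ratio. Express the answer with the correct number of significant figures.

8854.213 J + 237.2 J = 9091.413 J; the sum is limited to 1 decimal place (5 s.f.).
Carrying full precision, 9091.413 × 0.24 = 2181.93912 J; 0.24 has 2 s.f., so the result keeps min(5, 2) = 2 s.f.
Rounded to 2 significant figures: 2.2 × 10^3 J.

2.2 × 10^3 J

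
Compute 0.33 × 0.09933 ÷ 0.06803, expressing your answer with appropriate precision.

0.33 × 0.09933 ÷ 0.06803 = 0.481830074967…
Multiplication/division keeps the fewest significant figures: 0.33 → 2 s.f., 0.09933 → 4 s.f., 0.06803 → 4 s.f.; limit is 2.
Rounded to 2 significant figures: 0.48.

0.48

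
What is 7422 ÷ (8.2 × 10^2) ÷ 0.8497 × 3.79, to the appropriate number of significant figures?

7422 ÷ (8.2 × 10^2) ÷ 0.8497 × 3.79 = 40.372039486…
Multiplication/division keeps the fewest significant figures: 7422 → 4 s.f., 8.2 × 10^2 → 2 s.f., 0.8497 → 4 s.f., 3.79 → 3 s.f.; limit is 2.
Rounded to 2 significant figures: 4.0 × 10^1.

4.0 × 10^1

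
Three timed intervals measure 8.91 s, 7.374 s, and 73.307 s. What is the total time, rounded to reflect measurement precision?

8.91 s + 7.374 s + 73.307 s = 89.591 s.
Addition/subtraction keeps the fewest decimal places: 8.91 → 2 decimal places, 7.374 → 3 decimal places, 73.307 → 3 decimal places; limit is 2.
Rounded to 2 decimal places: 89.59 s.

89.59 s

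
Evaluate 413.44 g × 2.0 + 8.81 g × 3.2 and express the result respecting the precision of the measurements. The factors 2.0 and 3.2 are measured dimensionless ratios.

413.44 × 2.0 = 826.88 → 8.3 × 10^2 g (2 s.f., last digit at the 10^1 place).
8.81 × 3.2 = 28.192 → 28 g (2 s.f., last digit at the 10^0 place).
Sum: 855.072 g; keep the coarser place, 10^1.
Result: 8.6 × 10^2 g.

8.6 × 10^2 g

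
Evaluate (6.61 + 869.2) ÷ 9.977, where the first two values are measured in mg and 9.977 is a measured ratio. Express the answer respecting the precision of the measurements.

87.78 mg

6.61 mg + 869.2 mg = 875.81 mg; the sum is limited to 1 decimal place (4 s.f.).
Carrying full precision, 875.81 ÷ 9.977 = 87.7829006715… mg; 9.977 has 4 s.f., so the result keeps min(4, 4) = 4 s.f.
Rounded to 4 significant figures: 87.78 mg.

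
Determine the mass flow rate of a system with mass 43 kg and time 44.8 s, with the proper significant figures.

0.96 kg/s

mass flow rate = 43 kg ÷ 44.8 s = 0.959821428571… kg/s.
43 has 2 significant figures; 44.8 has 3.
Division/multiplication keeps the fewest: 2 significant figures.
Rounded: 0.96 kg/s.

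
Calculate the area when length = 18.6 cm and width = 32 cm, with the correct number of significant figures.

area = 18.6 cm × 32 cm = 595.2 cm².
18.6 has 3 significant figures; 32 has 2.
Division/multiplication keeps the fewest: 2 significant figures.
Rounded: 6.0 × 10² cm².

6.0 × 10² cm²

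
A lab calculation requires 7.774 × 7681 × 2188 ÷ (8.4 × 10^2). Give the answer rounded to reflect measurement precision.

1.6 × 10^5

7.774 × 7681 × 2188 ÷ (8.4 × 10^2) = 155535.787705…
Multiplication/division keeps the fewest significant figures: 7.774 → 4 s.f., 7681 → 4 s.f., 2188 → 4 s.f., 8.4 × 10^2 → 2 s.f.; limit is 2.
Rounded to 2 significant figures: 1.6 × 10^5.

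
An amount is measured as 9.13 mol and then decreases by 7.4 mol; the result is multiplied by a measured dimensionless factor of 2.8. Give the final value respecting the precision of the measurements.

9.13 mol − 7.4 mol = 1.73 mol; the difference is limited to 1 decimal place (2 s.f.).
Carrying full precision, 1.73 × 2.8 = 4.844 mol; 2.8 has 2 s.f., so the result keeps min(2, 2) = 2 s.f.
Rounded to 2 significant figures: 4.8 mol.

4.8 mol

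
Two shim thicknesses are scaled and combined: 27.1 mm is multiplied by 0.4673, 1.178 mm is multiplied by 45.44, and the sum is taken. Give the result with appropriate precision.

27.1 × 0.4673 = 12.66383 → 12.7 mm (3 s.f., last digit at the 10^-1 place).
1.178 × 45.44 = 53.52832 → 53.53 mm (4 s.f., last digit at the 10^-2 place).
Sum: 66.19215 mm; keep the coarser place, 10^-1.
Result: 66.2 mm.

66.2 mm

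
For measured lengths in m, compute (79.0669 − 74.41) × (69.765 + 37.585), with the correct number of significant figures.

79.0669 − 74.41 = 4.6569, limited to 2 d.p. → 3 s.f.; 69.765 + 37.585 = 107.350, limited to 3 d.p. → 6 s.f.
Carrying full precision, 4.6569 × 107.350 = 499.918215; keep min(3, 6) = 3 s.f.
Rounded to 3 significant figures: 500. m².

500. m²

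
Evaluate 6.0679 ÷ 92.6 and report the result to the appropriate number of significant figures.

6.0679 ÷ 92.6 = 0.0655280777538…
Multiplication/division keeps the fewest significant figures: 6.0679 → 5 s.f., 92.6 → 3 s.f.; limit is 3.
Rounded to 3 significant figures: 0.0655.

0.0655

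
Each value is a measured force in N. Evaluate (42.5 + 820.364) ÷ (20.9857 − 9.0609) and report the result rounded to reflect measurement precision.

42.5 + 820.364 = 862.864, limited to 1 d.p. → 4 s.f.; 20.9857 − 9.0609 = 11.9248, limited to 4 d.p. → 6 s.f.
Carrying full precision, 862.864 ÷ 11.9248 = 72.3587816986…; keep min(4, 6) = 4 s.f.
Rounded to 4 significant figures: 72.36.

72.36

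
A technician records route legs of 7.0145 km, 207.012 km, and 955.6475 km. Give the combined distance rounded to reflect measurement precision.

7.0145 km + 207.012 km + 955.6475 km = 1169.6740 km.
Addition/subtraction keeps the fewest decimal places: 7.0145 → 4 decimal places, 207.012 → 3 decimal places, 955.6475 → 4 decimal places; limit is 3.
Rounded to 3 decimal places: 1169.674 km.

1169.674 km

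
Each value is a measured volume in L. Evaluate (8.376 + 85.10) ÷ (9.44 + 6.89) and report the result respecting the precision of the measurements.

5.724

8.376 + 85.10 = 93.476, limited to 2 d.p. → 4 s.f.; 9.44 + 6.89 = 16.33, limited to 2 d.p. → 4 s.f.
Carrying full precision, 93.476 ÷ 16.33 = 5.72418860992…; keep min(4, 4) = 4 s.f.
Rounded to 4 significant figures: 5.724.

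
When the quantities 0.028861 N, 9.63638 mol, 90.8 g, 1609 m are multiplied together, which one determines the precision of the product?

0.028861 N → 5 s.f.; 9.63638 mol → 6 s.f.; 90.8 g → 3 s.f.; 1609 m → 4 s.f.
The fewest is 3 significant figures, from 90.8 g.

90.8 g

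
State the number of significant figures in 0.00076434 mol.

0.00076434: leading zeros are not significant.

5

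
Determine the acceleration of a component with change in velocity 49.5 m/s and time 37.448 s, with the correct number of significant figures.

1.32 m/s²

acceleration = 49.5 m/s ÷ 37.448 s = 1.32183294168… m/s².
49.5 has 3 significant figures; 37.448 has 5.
Division/multiplication keeps the fewest: 3 significant figures.
Rounded: 1.32 m/s².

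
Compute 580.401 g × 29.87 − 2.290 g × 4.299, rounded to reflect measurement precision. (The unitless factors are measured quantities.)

1.733 × 10^4 g

580.401 × 29.87 = 17336.57787 → 1.734 × 10^4 g (4 s.f., last digit at the 10^1 place).
2.290 × 4.299 = 9.84471 → 9.845 g (4 s.f., last digit at the 10^-3 place).
Difference: 17326.73316 g; keep the coarser place, 10^1.
Result: 1.733 × 10^4 g.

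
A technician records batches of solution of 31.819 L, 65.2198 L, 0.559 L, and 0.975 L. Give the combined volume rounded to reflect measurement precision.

98.573 L

31.819 L + 65.2198 L + 0.559 L + 0.975 L = 98.5728 L.
Addition/subtraction keeps the fewest decimal places: 31.819 → 3 decimal places, 65.2198 → 4 decimal places, 0.559 → 3 decimal places, 0.975 → 3 decimal places; limit is 3.
Rounded to 3 decimal places: 98.573 L.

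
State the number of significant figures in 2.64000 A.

6

2.64000: trailing zeros after a decimal point are significant.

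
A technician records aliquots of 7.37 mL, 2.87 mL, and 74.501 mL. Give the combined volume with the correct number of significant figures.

7.37 mL + 2.87 mL + 74.501 mL = 84.741 mL.
Addition/subtraction keeps the fewest decimal places: 7.37 → 2 decimal places, 2.87 → 2 decimal places, 74.501 → 3 decimal places; limit is 2.
Rounded to 2 decimal places: 84.74 mL.

84.74 mL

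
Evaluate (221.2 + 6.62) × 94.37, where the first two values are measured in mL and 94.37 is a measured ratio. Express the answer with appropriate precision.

2.150 × 10⁴ mL

221.2 mL + 6.62 mL = 227.82 mL; the sum is limited to 1 decimal place (4 s.f.).
Carrying full precision, 227.82 × 94.37 = 21499.3734 mL; 94.37 has 4 s.f., so the result keeps min(4, 4) = 4 s.f.
Rounded to 4 significant figures: 2.150 × 10⁴ mL.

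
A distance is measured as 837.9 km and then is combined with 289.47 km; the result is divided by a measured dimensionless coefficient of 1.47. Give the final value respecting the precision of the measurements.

837.9 km + 289.47 km = 1127.37 km; the sum is limited to 1 decimal place (5 s.f.).
Carrying full precision, 1127.37 ÷ 1.47 = 766.918367347… km; 1.47 has 3 s.f., so the result keeps min(5, 3) = 3 s.f.
Rounded to 3 significant figures: 767 km.

767 km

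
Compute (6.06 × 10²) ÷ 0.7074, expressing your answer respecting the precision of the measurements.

(6.06 × 10²) ÷ 0.7074 = 856.658184902…
Multiplication/division keeps the fewest significant figures: 6.06 × 10² → 3 s.f., 0.7074 → 4 s.f.; limit is 3.
Rounded to 3 significant figures: 857.

857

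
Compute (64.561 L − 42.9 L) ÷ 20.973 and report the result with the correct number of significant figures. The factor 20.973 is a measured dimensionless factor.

64.561 L − 42.9 L = 21.661 L; the difference is limited to 1 decimal place (3 s.f.).
Carrying full precision, 21.661 ÷ 20.973 = 1.03280408144… L; 20.973 has 5 s.f., so the result keeps min(3, 5) = 3 s.f.
Rounded to 3 significant figures: 1.03 L.

1.03 L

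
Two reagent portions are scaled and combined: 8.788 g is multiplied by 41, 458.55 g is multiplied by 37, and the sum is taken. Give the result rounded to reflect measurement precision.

8.788 × 41 = 360.308 → 3.6 × 10^2 g (2 s.f., last digit at the 10^1 place).
458.55 × 37 = 16966.35 → 1.7 × 10^4 g (2 s.f., last digit at the 10^3 place).
Sum: 17326.658 g; keep the coarser place, 10^3.
Result: 1.7 × 10^4 g.

1.7 × 10^4 g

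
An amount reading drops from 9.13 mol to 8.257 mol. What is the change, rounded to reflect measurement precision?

0.87 mol

9.13 mol − 8.257 mol = 0.873 mol.
Addition/subtraction keeps the fewest decimal places: 9.13 → 2 decimal places, 8.257 → 3 decimal places; limit is 2.
Rounded to 2 decimal places: 0.87 mol.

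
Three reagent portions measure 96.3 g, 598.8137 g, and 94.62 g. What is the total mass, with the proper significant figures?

96.3 g + 598.8137 g + 94.62 g = 789.7337 g.
Addition/subtraction keeps the fewest decimal places: 96.3 → 1 decimal place, 598.8137 → 4 decimal places, 94.62 → 2 decimal places; limit is 1.
Rounded to 1 decimal place: 789.7 g.

789.7 g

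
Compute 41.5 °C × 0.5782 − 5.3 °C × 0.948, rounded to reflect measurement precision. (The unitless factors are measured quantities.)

41.5 × 0.5782 = 23.9953 → 24.0 °C (3 s.f., last digit at the 10^-1 place).
5.3 × 0.948 = 5.0244 → 5.0 °C (2 s.f., last digit at the 10^-1 place).
Difference: 18.9709 °C; keep the coarser place, 10^-1.
Result: 19.0 °C.

19.0 °C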